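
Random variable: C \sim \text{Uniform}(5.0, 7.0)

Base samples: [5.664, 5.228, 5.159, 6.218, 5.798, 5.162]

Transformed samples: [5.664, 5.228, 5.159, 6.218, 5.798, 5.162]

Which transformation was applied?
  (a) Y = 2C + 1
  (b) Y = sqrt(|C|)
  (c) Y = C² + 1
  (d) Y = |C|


Checking option (d) Y = |C|:
  C = 5.664 -> Y = 5.664 ✓
  C = 5.228 -> Y = 5.228 ✓
  C = 5.159 -> Y = 5.159 ✓
All samples match this transformation.

(d) |C|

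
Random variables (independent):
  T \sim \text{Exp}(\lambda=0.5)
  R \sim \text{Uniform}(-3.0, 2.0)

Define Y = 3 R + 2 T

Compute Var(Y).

For independent RVs: Var(aX + bY) = a²Var(X) + b²Var(Y)
Var(T) = 4
Var(R) = 2.0833333
Var(Y) = 2²*4 + 3²*2.0833333
= 4*4 + 9*2.0833333 = 34.75

34.75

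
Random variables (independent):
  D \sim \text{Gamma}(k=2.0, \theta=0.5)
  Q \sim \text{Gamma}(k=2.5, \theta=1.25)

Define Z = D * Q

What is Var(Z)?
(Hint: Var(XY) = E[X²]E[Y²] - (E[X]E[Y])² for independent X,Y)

Var(XY) = E[X²]E[Y²] - (E[X]E[Y])²
E[D] = 1, Var(D) = 0.5
E[Q] = 3.125, Var(Q) = 3.90625
E[D²] = 0.5 + 1² = 1.5
E[Q²] = 3.90625 + 3.125² = 13.671875
Var(Z) = 1.5*13.671875 - (1*3.125)²
= 20.507812 - 9.765625 = 10.742188

10.742188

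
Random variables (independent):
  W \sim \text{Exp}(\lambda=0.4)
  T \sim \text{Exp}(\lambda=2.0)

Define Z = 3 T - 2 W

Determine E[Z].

E[Z] = -2*E[W] + 3*E[T]
E[W] = 2.5
E[T] = 0.5
E[Z] = -2*2.5 + 3*0.5 = -3.5

-3.5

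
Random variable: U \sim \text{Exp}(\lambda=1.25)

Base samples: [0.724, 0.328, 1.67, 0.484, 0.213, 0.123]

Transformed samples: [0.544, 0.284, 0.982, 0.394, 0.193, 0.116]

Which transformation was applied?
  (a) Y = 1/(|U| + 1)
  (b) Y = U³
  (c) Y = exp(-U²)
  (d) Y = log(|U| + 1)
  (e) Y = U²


Checking option (d) Y = log(|U| + 1):
  U = 0.724 -> Y = 0.544 ✓
  U = 0.328 -> Y = 0.284 ✓
  U = 1.67 -> Y = 0.982 ✓
All samples match this transformation.

(d) log(|U| + 1)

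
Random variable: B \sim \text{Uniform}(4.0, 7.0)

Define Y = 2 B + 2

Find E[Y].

For Y = 2B + 2:
E[Y] = 2 * E[B] + 2
E[B] = (4 + 7)/2 = 5.5
E[Y] = 2 * 5.5 + 2 = 13

13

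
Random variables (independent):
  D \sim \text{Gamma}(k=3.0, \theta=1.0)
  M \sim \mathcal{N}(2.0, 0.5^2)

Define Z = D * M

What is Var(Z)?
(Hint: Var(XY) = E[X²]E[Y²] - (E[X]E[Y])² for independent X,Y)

Var(XY) = E[X²]E[Y²] - (E[X]E[Y])²
E[D] = 3, Var(D) = 3
E[M] = 2, Var(M) = 0.25
E[D²] = 3 + 3² = 12
E[M²] = 0.25 + 2² = 4.25
Var(Z) = 12*4.25 - (3*2)²
= 51 - 36 = 15

15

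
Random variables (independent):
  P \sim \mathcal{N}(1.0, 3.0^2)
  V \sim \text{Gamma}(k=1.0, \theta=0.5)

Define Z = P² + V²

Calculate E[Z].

E[Z] = E[P²] + E[V²]
E[P²] = Var(P) + E[P]² = 9 + 1 = 10
E[V²] = Var(V) + E[V]² = 0.25 + 0.25 = 0.5
E[Z] = 10 + 0.5 = 10.5

10.5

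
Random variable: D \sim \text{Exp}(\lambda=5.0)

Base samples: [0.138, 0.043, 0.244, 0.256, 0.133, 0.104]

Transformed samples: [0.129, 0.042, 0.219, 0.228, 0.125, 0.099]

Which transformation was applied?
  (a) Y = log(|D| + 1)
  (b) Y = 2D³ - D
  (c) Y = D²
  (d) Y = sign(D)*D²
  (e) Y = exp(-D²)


Checking option (a) Y = log(|D| + 1):
  D = 0.138 -> Y = 0.129 ✓
  D = 0.043 -> Y = 0.042 ✓
  D = 0.244 -> Y = 0.219 ✓
All samples match this transformation.

(a) log(|D| + 1)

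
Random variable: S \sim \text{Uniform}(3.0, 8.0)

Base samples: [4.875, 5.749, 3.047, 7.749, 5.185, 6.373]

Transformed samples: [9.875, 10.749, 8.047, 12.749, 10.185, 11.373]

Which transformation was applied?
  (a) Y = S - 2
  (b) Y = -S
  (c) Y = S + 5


Checking option (c) Y = S + 5:
  S = 4.875 -> Y = 9.875 ✓
  S = 5.749 -> Y = 10.749 ✓
  S = 3.047 -> Y = 8.047 ✓
All samples match this transformation.

(c) S + 5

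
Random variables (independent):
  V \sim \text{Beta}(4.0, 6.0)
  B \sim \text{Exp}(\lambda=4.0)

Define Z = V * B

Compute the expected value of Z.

For independent RVs: E[XY] = E[X]*E[Y]
E[V] = 0.4
E[B] = 0.25
E[Z] = 0.4 * 0.25 = 0.1

0.1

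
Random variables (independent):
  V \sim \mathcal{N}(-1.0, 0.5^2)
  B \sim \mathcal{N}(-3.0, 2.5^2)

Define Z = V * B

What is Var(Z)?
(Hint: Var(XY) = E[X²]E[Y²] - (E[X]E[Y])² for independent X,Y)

Var(XY) = E[X²]E[Y²] - (E[X]E[Y])²
E[V] = -1, Var(V) = 0.25
E[B] = -3, Var(B) = 6.25
E[V²] = 0.25 + (-1)² = 1.25
E[B²] = 6.25 + (-3)² = 15.25
Var(Z) = 1.25*15.25 - (-1*(-3))²
= 19.0625 - 9 = 10.0625

10.0625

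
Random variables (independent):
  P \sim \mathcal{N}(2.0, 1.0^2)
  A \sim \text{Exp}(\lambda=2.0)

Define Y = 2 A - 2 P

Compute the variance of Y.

For independent RVs: Var(aX + bY) = a²Var(X) + b²Var(Y)
Var(P) = 1
Var(A) = 0.25
Var(Y) = (-2)²*1 + 2²*0.25
= 4*1 + 4*0.25 = 5

5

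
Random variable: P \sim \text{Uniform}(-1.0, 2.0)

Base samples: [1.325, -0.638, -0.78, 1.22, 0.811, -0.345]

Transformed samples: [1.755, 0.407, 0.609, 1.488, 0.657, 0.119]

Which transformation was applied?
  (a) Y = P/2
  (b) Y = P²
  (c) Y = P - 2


Checking option (b) Y = P²:
  P = 1.325 -> Y = 1.755 ✓
  P = -0.638 -> Y = 0.407 ✓
  P = -0.78 -> Y = 0.609 ✓
All samples match this transformation.

(b) P²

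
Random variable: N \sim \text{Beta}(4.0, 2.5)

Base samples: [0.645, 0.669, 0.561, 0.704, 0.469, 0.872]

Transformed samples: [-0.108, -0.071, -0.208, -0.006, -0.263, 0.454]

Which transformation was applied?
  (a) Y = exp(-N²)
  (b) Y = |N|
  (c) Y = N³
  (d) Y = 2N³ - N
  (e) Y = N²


Checking option (d) Y = 2N³ - N:
  N = 0.645 -> Y = -0.108 ✓
  N = 0.669 -> Y = -0.071 ✓
  N = 0.561 -> Y = -0.208 ✓
All samples match this transformation.

(d) 2N³ - N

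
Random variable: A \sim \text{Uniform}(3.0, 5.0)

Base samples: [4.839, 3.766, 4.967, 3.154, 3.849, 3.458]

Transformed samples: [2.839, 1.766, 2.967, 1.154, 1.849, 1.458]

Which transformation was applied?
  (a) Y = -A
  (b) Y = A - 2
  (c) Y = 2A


Checking option (b) Y = A - 2:
  A = 4.839 -> Y = 2.839 ✓
  A = 3.766 -> Y = 1.766 ✓
  A = 4.967 -> Y = 2.967 ✓
All samples match this transformation.

(b) A - 2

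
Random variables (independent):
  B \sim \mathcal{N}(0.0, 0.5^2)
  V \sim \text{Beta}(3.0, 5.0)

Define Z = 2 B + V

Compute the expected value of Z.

E[Z] = 2*E[B] + 1*E[V]
E[B] = 0
E[V] = 0.375
E[Z] = 2*0 + 1*0.375 = 0.375

0.375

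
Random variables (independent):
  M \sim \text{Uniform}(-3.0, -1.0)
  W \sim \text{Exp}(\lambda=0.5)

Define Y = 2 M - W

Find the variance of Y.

For independent RVs: Var(aX + bY) = a²Var(X) + b²Var(Y)
Var(M) = 0.33333333
Var(W) = 4
Var(Y) = 2²*0.33333333 + (-1)²*4
= 4*0.33333333 + 1*4 = 5.3333333

5.3333333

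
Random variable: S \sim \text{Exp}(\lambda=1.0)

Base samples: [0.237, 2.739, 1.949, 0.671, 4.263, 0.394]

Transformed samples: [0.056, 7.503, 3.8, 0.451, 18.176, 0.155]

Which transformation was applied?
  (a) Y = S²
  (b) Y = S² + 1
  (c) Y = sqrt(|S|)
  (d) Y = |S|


Checking option (a) Y = S²:
  S = 0.237 -> Y = 0.056 ✓
  S = 2.739 -> Y = 7.503 ✓
  S = 1.949 -> Y = 3.8 ✓
All samples match this transformation.

(a) S²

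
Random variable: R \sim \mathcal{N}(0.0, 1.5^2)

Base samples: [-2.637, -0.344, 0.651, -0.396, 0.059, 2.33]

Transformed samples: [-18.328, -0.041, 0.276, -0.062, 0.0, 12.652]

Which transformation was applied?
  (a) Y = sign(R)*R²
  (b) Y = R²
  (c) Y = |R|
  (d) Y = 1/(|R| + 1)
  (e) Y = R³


Checking option (e) Y = R³:
  R = -2.637 -> Y = -18.328 ✓
  R = -0.344 -> Y = -0.041 ✓
  R = 0.651 -> Y = 0.276 ✓
All samples match this transformation.

(e) R³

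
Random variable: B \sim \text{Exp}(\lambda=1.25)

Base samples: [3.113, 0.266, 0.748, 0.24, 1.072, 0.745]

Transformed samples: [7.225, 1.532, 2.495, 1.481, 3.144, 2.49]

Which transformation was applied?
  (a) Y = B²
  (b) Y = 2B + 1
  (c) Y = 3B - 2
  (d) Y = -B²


Checking option (b) Y = 2B + 1:
  B = 3.113 -> Y = 7.225 ✓
  B = 0.266 -> Y = 1.532 ✓
  B = 0.748 -> Y = 2.495 ✓
All samples match this transformation.

(b) 2B + 1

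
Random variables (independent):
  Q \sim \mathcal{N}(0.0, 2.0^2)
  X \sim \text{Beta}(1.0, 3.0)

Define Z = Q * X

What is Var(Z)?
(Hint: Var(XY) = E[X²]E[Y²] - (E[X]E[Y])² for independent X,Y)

Var(XY) = E[X²]E[Y²] - (E[X]E[Y])²
E[Q] = 0, Var(Q) = 4
E[X] = 0.25, Var(X) = 0.0375
E[Q²] = 4 + 0² = 4
E[X²] = 0.0375 + 0.25² = 0.1
Var(Z) = 4*0.1 - (0*0.25)²
= 0.4 - 0 = 0.4

0.4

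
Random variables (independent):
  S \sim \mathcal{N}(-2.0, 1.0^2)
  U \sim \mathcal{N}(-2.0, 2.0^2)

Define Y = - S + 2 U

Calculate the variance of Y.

For independent RVs: Var(aX + bY) = a²Var(X) + b²Var(Y)
Var(S) = 1
Var(U) = 4
Var(Y) = (-1)²*1 + 2²*4
= 1*1 + 4*4 = 17

17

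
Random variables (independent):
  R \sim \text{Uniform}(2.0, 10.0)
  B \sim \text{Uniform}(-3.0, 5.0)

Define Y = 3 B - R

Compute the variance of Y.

For independent RVs: Var(aX + bY) = a²Var(X) + b²Var(Y)
Var(R) = 5.3333333
Var(B) = 5.3333333
Var(Y) = (-1)²*5.3333333 + 3²*5.3333333
= 1*5.3333333 + 9*5.3333333 = 53.333333

53.333333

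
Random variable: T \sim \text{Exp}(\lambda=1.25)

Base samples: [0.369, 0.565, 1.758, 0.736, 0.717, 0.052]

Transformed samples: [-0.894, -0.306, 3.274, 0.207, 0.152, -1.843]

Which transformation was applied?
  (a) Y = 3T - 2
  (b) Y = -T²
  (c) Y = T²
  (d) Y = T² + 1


Checking option (a) Y = 3T - 2:
  T = 0.369 -> Y = -0.894 ✓
  T = 0.565 -> Y = -0.306 ✓
  T = 1.758 -> Y = 3.274 ✓
All samples match this transformation.

(a) 3T - 2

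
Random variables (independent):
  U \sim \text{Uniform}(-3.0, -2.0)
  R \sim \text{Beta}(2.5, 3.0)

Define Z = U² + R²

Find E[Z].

E[Z] = E[U²] + E[R²]
E[U²] = Var(U) + E[U]² = 0.083333333 + 6.25 = 6.3333333
E[R²] = Var(R) + E[R]² = 0.038143675 + 0.20661157 = 0.24475524
E[Z] = 6.3333333 + 0.24475524 = 6.5780886

6.5780886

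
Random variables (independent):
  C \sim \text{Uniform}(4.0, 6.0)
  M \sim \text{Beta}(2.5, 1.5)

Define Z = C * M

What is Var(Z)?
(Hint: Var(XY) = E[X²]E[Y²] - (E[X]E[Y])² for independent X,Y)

Var(XY) = E[X²]E[Y²] - (E[X]E[Y])²
E[C] = 5, Var(C) = 0.33333333
E[M] = 0.625, Var(M) = 0.046875
E[C²] = 0.33333333 + 5² = 25.333333
E[M²] = 0.046875 + 0.625² = 0.4375
Var(Z) = 25.333333*0.4375 - (5*0.625)²
= 11.083333 - 9.765625 = 1.3177083

1.3177083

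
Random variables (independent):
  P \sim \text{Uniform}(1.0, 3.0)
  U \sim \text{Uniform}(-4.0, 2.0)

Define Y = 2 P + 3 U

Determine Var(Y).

For independent RVs: Var(aX + bY) = a²Var(X) + b²Var(Y)
Var(P) = 0.33333333
Var(U) = 3
Var(Y) = 2²*0.33333333 + 3²*3
= 4*0.33333333 + 9*3 = 28.333333

28.333333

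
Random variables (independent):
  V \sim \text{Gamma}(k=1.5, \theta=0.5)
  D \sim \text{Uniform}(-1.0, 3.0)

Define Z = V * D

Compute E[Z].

For independent RVs: E[XY] = E[X]*E[Y]
E[V] = 0.75
E[D] = 1
E[Z] = 0.75 * 1 = 0.75

0.75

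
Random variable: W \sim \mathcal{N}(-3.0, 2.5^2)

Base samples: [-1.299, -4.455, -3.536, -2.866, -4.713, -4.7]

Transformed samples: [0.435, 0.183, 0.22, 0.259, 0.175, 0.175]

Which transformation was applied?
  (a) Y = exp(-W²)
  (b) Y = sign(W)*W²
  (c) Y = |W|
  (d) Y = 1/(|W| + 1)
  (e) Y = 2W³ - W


Checking option (d) Y = 1/(|W| + 1):
  W = -1.299 -> Y = 0.435 ✓
  W = -4.455 -> Y = 0.183 ✓
  W = -3.536 -> Y = 0.22 ✓
All samples match this transformation.

(d) 1/(|W| + 1)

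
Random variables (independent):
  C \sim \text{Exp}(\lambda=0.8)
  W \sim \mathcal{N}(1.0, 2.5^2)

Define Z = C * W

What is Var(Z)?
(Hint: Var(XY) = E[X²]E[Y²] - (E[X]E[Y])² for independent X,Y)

Var(XY) = E[X²]E[Y²] - (E[X]E[Y])²
E[C] = 1.25, Var(C) = 1.5625
E[W] = 1, Var(W) = 6.25
E[C²] = 1.5625 + 1.25² = 3.125
E[W²] = 6.25 + 1² = 7.25
Var(Z) = 3.125*7.25 - (1.25*1)²
= 22.65625 - 1.5625 = 21.09375

21.09375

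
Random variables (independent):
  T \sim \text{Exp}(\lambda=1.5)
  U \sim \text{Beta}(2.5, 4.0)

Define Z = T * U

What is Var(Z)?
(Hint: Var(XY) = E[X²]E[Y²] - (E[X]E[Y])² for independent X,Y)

Var(XY) = E[X²]E[Y²] - (E[X]E[Y])²
E[T] = 0.66666667, Var(T) = 0.44444444
E[U] = 0.38461538, Var(U) = 0.031558185
E[T²] = 0.44444444 + 0.66666667² = 0.88888889
E[U²] = 0.031558185 + 0.38461538² = 0.17948718
Var(Z) = 0.88888889*0.17948718 - (0.66666667*0.38461538)²
= 0.15954416 - 0.06574622 = 0.09379794

0.09379794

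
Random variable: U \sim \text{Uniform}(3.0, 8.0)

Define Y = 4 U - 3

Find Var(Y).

For Y = aU + b: Var(Y) = a² * Var(U)
Var(U) = (8 - 3)^2/12 = 2.0833333
Var(Y) = 4² * 2.0833333 = 16 * 2.0833333 = 33.333333

33.333333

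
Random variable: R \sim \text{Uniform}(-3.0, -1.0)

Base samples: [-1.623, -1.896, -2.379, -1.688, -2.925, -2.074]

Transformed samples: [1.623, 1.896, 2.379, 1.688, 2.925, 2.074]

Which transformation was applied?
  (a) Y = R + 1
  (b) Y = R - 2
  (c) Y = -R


Checking option (c) Y = -R:
  R = -1.623 -> Y = 1.623 ✓
  R = -1.896 -> Y = 1.896 ✓
  R = -2.379 -> Y = 2.379 ✓
All samples match this transformation.

(c) -R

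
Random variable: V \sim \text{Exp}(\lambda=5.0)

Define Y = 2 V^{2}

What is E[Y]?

E[Y] = 2*E[V²]
E[V] = 0.2
E[V²] = Var(V) + (E[V])² = 0.04 + 0.04 = 0.08
E[Y] = 2*0.08 = 0.16

0.16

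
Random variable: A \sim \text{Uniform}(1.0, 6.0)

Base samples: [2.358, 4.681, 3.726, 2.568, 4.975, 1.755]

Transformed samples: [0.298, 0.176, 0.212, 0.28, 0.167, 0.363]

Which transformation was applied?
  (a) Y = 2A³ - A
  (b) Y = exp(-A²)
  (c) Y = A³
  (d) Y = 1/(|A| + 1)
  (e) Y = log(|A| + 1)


Checking option (d) Y = 1/(|A| + 1):
  A = 2.358 -> Y = 0.298 ✓
  A = 4.681 -> Y = 0.176 ✓
  A = 3.726 -> Y = 0.212 ✓
All samples match this transformation.

(d) 1/(|A| + 1)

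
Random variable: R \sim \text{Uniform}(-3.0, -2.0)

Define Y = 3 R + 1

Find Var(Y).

For Y = aR + b: Var(Y) = a² * Var(R)
Var(R) = (-2 + 3)^2/12 = 0.083333333
Var(Y) = 3² * 0.083333333 = 9 * 0.083333333 = 0.75

0.75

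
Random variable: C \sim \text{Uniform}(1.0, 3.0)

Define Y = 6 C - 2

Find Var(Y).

For Y = aC + b: Var(Y) = a² * Var(C)
Var(C) = (3 - 1)^2/12 = 0.33333333
Var(Y) = 6² * 0.33333333 = 36 * 0.33333333 = 12

12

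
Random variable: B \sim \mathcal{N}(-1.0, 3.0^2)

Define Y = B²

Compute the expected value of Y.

E[B²] = Var(B) + (E[B])² = 9 + 1 = 10

10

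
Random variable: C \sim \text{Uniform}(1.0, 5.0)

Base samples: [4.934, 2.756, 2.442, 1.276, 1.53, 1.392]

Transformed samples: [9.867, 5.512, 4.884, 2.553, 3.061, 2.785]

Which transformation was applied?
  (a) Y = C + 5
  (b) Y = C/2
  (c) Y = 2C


Checking option (c) Y = 2C:
  C = 4.934 -> Y = 9.867 ✓
  C = 2.756 -> Y = 5.512 ✓
  C = 2.442 -> Y = 4.884 ✓
All samples match this transformation.

(c) 2C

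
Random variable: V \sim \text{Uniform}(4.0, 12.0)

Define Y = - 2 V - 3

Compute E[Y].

For Y = -2V - 3:
E[Y] = -2 * E[V] - 3
E[V] = (4 + 12)/2 = 8
E[Y] = -2 * 8 - 3 = -19

-19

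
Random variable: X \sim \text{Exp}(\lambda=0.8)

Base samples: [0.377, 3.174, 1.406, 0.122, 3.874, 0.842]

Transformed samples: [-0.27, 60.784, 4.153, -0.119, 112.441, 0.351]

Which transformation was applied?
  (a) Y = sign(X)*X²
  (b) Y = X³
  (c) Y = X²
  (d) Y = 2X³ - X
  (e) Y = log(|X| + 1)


Checking option (d) Y = 2X³ - X:
  X = 0.377 -> Y = -0.27 ✓
  X = 3.174 -> Y = 60.784 ✓
  X = 1.406 -> Y = 4.153 ✓
All samples match this transformation.

(d) 2X³ - X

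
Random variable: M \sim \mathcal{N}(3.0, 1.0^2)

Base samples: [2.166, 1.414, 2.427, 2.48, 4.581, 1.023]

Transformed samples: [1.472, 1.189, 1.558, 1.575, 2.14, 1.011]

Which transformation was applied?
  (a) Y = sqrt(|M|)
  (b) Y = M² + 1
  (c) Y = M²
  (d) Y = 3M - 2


Checking option (a) Y = sqrt(|M|):
  M = 2.166 -> Y = 1.472 ✓
  M = 1.414 -> Y = 1.189 ✓
  M = 2.427 -> Y = 1.558 ✓
All samples match this transformation.

(a) sqrt(|M|)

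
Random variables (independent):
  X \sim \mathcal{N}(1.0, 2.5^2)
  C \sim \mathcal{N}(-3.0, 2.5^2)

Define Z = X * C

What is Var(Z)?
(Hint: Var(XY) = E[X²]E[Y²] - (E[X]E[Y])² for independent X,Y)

Var(XY) = E[X²]E[Y²] - (E[X]E[Y])²
E[X] = 1, Var(X) = 6.25
E[C] = -3, Var(C) = 6.25
E[X²] = 6.25 + 1² = 7.25
E[C²] = 6.25 + (-3)² = 15.25
Var(Z) = 7.25*15.25 - (1*(-3))²
= 110.5625 - 9 = 101.5625

101.5625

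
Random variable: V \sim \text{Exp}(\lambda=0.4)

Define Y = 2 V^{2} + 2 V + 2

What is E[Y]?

E[Y] = 2*E[V²] + 2*E[V] + 2
E[V] = 2.5
E[V²] = Var(V) + (E[V])² = 6.25 + 6.25 = 12.5
E[Y] = 2*12.5 + 2*2.5 + 2 = 32

32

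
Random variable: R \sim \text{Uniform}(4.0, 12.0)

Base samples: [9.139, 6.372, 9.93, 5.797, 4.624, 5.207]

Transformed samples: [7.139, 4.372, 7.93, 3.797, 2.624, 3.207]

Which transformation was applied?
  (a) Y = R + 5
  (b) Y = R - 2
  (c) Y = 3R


Checking option (b) Y = R - 2:
  R = 9.139 -> Y = 7.139 ✓
  R = 6.372 -> Y = 4.372 ✓
  R = 9.93 -> Y = 7.93 ✓
All samples match this transformation.

(b) R - 2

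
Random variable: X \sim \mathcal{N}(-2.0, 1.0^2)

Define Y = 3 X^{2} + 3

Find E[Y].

E[Y] = 3*E[X²] + 3
E[X] = -2
E[X²] = Var(X) + (E[X])² = 1 + 4 = 5
E[Y] = 3*5 + 3 = 18

18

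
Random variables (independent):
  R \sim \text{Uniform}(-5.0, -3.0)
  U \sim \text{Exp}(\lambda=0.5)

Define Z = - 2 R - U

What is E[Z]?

E[Z] = -2*E[R] - 1*E[U]
E[R] = -4
E[U] = 2
E[Z] = -2*(-4) - 1*2 = 6

6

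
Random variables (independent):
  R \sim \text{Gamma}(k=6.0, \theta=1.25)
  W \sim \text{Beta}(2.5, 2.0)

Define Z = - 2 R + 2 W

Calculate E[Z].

E[Z] = -2*E[R] + 2*E[W]
E[R] = 7.5
E[W] = 0.55555556
E[Z] = -2*7.5 + 2*0.55555556 = -13.888889

-13.888889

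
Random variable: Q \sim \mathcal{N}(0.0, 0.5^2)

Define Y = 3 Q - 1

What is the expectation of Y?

For Y = 3Q - 1:
E[Y] = 3 * E[Q] - 1
E[Q] = 0.0 = 0
E[Y] = 3 * 0 - 1 = -1

-1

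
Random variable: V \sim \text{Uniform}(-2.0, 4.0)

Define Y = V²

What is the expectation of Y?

E[V²] = Var(V) + (E[V])² = 3 + 1 = 4

4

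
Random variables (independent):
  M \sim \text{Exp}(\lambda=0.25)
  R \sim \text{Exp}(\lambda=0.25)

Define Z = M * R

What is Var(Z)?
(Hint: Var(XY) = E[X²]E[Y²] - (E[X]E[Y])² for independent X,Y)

Var(XY) = E[X²]E[Y²] - (E[X]E[Y])²
E[M] = 4, Var(M) = 16
E[R] = 4, Var(R) = 16
E[M²] = 16 + 4² = 32
E[R²] = 16 + 4² = 32
Var(Z) = 32*32 - (4*4)²
= 1024 - 256 = 768

768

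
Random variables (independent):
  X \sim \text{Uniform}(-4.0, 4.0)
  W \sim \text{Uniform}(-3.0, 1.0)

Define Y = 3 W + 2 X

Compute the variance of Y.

For independent RVs: Var(aX + bY) = a²Var(X) + b²Var(Y)
Var(X) = 5.3333333
Var(W) = 1.3333333
Var(Y) = 2²*5.3333333 + 3²*1.3333333
= 4*5.3333333 + 9*1.3333333 = 33.333333

33.333333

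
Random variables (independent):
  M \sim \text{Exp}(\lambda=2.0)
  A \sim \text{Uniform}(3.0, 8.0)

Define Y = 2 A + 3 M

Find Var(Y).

For independent RVs: Var(aX + bY) = a²Var(X) + b²Var(Y)
Var(M) = 0.25
Var(A) = 2.0833333
Var(Y) = 3²*0.25 + 2²*2.0833333
= 9*0.25 + 4*2.0833333 = 10.583333

10.583333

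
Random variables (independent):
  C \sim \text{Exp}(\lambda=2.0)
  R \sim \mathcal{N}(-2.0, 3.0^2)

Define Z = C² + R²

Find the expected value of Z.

E[Z] = E[C²] + E[R²]
E[C²] = Var(C) + E[C]² = 0.25 + 0.25 = 0.5
E[R²] = Var(R) + E[R]² = 9 + 4 = 13
E[Z] = 0.5 + 13 = 13.5

13.5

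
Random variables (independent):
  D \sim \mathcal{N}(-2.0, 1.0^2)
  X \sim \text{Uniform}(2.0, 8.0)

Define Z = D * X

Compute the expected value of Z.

For independent RVs: E[XY] = E[X]*E[Y]
E[D] = -2
E[X] = 5
E[Z] = -2 * 5 = -10

-10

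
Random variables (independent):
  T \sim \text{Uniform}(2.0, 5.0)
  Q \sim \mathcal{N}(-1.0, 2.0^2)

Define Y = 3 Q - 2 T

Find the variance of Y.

For independent RVs: Var(aX + bY) = a²Var(X) + b²Var(Y)
Var(T) = 0.75
Var(Q) = 4
Var(Y) = (-2)²*0.75 + 3²*4
= 4*0.75 + 9*4 = 39

39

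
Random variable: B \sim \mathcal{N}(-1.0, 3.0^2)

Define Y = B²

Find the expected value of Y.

Using E[X²] = Var(X) + (E[X])²:
E[B] = -1
Var(B) = 3.0^2 = 9
E[B²] = 9 + (-1)² = 9 + 1 = 10

10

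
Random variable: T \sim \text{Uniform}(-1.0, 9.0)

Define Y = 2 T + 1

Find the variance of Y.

For Y = aT + b: Var(Y) = a² * Var(T)
Var(T) = (9 + 1)^2/12 = 8.3333333
Var(Y) = 2² * 8.3333333 = 4 * 8.3333333 = 33.333333

33.333333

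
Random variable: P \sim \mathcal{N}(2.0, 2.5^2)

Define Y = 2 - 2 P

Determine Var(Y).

For Y = aP + b: Var(Y) = a² * Var(P)
Var(P) = 2.5^2 = 6.25
Var(Y) = (-2)² * 6.25 = 4 * 6.25 = 25

25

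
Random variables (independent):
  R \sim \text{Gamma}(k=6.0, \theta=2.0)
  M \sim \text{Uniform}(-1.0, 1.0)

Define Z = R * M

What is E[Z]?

For independent RVs: E[XY] = E[X]*E[Y]
E[R] = 12
E[M] = 0
E[Z] = 12 * 0 = 0

0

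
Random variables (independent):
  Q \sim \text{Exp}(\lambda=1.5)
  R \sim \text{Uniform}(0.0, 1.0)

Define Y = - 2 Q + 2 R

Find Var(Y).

For independent RVs: Var(aX + bY) = a²Var(X) + b²Var(Y)
Var(Q) = 0.44444444
Var(R) = 0.083333333
Var(Y) = (-2)²*0.44444444 + 2²*0.083333333
= 4*0.44444444 + 4*0.083333333 = 2.1111111

2.1111111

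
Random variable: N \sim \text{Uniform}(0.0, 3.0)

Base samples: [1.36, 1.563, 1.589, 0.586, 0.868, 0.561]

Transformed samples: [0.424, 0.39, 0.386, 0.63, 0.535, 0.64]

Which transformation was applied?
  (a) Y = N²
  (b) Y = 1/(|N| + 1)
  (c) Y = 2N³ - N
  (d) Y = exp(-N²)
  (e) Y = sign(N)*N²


Checking option (b) Y = 1/(|N| + 1):
  N = 1.36 -> Y = 0.424 ✓
  N = 1.563 -> Y = 0.39 ✓
  N = 1.589 -> Y = 0.386 ✓
All samples match this transformation.

(b) 1/(|N| + 1)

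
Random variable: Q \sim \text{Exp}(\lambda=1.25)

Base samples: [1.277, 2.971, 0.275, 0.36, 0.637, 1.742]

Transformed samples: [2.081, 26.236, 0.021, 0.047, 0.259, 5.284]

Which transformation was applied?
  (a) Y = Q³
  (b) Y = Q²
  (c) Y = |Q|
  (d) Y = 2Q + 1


Checking option (a) Y = Q³:
  Q = 1.277 -> Y = 2.081 ✓
  Q = 2.971 -> Y = 26.236 ✓
  Q = 0.275 -> Y = 0.021 ✓
All samples match this transformation.

(a) Q³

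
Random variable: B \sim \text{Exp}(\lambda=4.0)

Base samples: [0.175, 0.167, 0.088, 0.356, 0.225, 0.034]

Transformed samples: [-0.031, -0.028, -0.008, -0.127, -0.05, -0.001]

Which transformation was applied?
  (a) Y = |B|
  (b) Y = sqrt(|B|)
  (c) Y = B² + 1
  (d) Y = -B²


Checking option (d) Y = -B²:
  B = 0.175 -> Y = -0.031 ✓
  B = 0.167 -> Y = -0.028 ✓
  B = 0.088 -> Y = -0.008 ✓
All samples match this transformation.

(d) -B²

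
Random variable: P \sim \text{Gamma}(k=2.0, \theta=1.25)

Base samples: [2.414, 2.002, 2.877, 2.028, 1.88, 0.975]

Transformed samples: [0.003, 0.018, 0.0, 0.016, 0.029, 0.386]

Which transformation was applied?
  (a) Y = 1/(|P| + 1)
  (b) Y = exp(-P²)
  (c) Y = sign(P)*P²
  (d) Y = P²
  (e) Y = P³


Checking option (b) Y = exp(-P²):
  P = 2.414 -> Y = 0.003 ✓
  P = 2.002 -> Y = 0.018 ✓
  P = 2.877 -> Y = 0.0 ✓
All samples match this transformation.

(b) exp(-P²)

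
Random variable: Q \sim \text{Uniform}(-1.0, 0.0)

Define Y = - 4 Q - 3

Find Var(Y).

For Y = aQ + b: Var(Y) = a² * Var(Q)
Var(Q) = (0 + 1)^2/12 = 0.083333333
Var(Y) = (-4)² * 0.083333333 = 16 * 0.083333333 = 1.3333333

1.3333333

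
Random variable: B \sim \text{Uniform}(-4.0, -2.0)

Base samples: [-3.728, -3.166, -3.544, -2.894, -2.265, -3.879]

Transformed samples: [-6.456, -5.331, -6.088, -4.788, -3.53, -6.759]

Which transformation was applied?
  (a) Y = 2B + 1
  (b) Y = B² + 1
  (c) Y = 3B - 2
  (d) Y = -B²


Checking option (a) Y = 2B + 1:
  B = -3.728 -> Y = -6.456 ✓
  B = -3.166 -> Y = -5.331 ✓
  B = -3.544 -> Y = -6.088 ✓
All samples match this transformation.

(a) 2B + 1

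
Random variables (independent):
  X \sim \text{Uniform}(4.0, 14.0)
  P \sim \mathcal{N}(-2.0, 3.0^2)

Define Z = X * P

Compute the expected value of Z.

For independent RVs: E[XY] = E[X]*E[Y]
E[X] = 9
E[P] = -2
E[Z] = 9 * (-2) = -18

-18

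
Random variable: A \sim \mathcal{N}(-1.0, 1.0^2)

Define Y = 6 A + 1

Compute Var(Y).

For Y = aA + b: Var(Y) = a² * Var(A)
Var(A) = 1.0^2 = 1
Var(Y) = 6² * 1 = 36 * 1 = 36

36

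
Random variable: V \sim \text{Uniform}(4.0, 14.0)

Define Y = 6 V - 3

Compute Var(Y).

For Y = aV + b: Var(Y) = a² * Var(V)
Var(V) = (14 - 4)^2/12 = 8.3333333
Var(Y) = 6² * 8.3333333 = 36 * 8.3333333 = 300

300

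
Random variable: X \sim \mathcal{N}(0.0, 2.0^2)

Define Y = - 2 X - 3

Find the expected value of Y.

For Y = -2X - 3:
E[Y] = -2 * E[X] - 3
E[X] = 0.0 = 0
E[Y] = -2 * 0 - 3 = -3

-3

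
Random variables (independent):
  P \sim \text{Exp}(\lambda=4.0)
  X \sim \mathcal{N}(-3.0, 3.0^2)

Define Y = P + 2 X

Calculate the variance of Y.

For independent RVs: Var(aX + bY) = a²Var(X) + b²Var(Y)
Var(P) = 0.0625
Var(X) = 9
Var(Y) = 1²*0.0625 + 2²*9
= 1*0.0625 + 4*9 = 36.0625

36.0625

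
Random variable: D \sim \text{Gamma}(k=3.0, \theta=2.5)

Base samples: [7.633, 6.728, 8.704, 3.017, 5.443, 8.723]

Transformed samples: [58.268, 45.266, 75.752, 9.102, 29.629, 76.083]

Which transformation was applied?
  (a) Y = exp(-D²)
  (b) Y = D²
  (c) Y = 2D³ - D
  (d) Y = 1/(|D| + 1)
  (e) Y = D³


Checking option (b) Y = D²:
  D = 7.633 -> Y = 58.268 ✓
  D = 6.728 -> Y = 45.266 ✓
  D = 8.704 -> Y = 75.752 ✓
All samples match this transformation.

(b) D²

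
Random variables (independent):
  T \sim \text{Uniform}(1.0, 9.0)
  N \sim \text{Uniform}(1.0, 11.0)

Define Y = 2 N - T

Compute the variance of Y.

For independent RVs: Var(aX + bY) = a²Var(X) + b²Var(Y)
Var(T) = 5.3333333
Var(N) = 8.3333333
Var(Y) = (-1)²*5.3333333 + 2²*8.3333333
= 1*5.3333333 + 4*8.3333333 = 38.666667

38.666667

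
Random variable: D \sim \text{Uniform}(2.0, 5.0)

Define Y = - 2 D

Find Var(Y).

For Y = aD + b: Var(Y) = a² * Var(D)
Var(D) = (5 - 2)^2/12 = 0.75
Var(Y) = (-2)² * 0.75 = 4 * 0.75 = 3

3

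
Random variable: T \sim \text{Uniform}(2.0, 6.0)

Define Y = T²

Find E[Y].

Using E[X²] = Var(X) + (E[X])²:
E[T] = 4
Var(T) = (6 - 2)^2/12 = 1.3333333
E[T²] = 1.3333333 + 4² = 1.3333333 + 16 = 17.333333

17.333333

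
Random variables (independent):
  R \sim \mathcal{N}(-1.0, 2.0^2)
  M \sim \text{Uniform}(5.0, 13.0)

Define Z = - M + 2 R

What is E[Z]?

E[Z] = 2*E[R] - 1*E[M]
E[R] = -1
E[M] = 9
E[Z] = 2*(-1) - 1*9 = -11

-11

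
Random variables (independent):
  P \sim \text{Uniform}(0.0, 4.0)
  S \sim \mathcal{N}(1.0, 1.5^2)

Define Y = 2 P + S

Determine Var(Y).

For independent RVs: Var(aX + bY) = a²Var(X) + b²Var(Y)
Var(P) = 1.3333333
Var(S) = 2.25
Var(Y) = 2²*1.3333333 + 1²*2.25
= 4*1.3333333 + 1*2.25 = 7.5833333

7.5833333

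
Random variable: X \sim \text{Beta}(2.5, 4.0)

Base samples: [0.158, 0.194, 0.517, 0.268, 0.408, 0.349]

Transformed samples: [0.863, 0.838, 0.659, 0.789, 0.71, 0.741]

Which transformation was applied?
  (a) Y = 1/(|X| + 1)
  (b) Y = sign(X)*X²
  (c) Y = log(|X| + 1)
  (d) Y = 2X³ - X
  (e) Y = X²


Checking option (a) Y = 1/(|X| + 1):
  X = 0.158 -> Y = 0.863 ✓
  X = 0.194 -> Y = 0.838 ✓
  X = 0.517 -> Y = 0.659 ✓
All samples match this transformation.

(a) 1/(|X| + 1)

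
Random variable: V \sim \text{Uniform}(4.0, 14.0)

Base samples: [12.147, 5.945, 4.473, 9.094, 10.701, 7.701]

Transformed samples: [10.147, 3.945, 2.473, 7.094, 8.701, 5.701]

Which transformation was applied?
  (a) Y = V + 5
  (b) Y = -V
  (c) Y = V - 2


Checking option (c) Y = V - 2:
  V = 12.147 -> Y = 10.147 ✓
  V = 5.945 -> Y = 3.945 ✓
  V = 4.473 -> Y = 2.473 ✓
All samples match this transformation.

(c) V - 2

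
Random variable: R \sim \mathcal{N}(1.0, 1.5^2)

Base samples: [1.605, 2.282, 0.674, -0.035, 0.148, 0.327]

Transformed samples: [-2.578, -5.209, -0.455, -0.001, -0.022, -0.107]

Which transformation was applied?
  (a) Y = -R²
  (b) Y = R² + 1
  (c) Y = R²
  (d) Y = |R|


Checking option (a) Y = -R²:
  R = 1.605 -> Y = -2.578 ✓
  R = 2.282 -> Y = -5.209 ✓
  R = 0.674 -> Y = -0.455 ✓
All samples match this transformation.

(a) -R²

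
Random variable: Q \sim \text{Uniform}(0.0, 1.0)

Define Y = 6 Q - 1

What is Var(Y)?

For Y = aQ + b: Var(Y) = a² * Var(Q)
Var(Q) = (1 - 0)^2/12 = 0.083333333
Var(Y) = 6² * 0.083333333 = 36 * 0.083333333 = 3

3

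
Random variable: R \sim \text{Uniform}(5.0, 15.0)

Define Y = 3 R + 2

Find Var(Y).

For Y = aR + b: Var(Y) = a² * Var(R)
Var(R) = (15 - 5)^2/12 = 8.3333333
Var(Y) = 3² * 8.3333333 = 9 * 8.3333333 = 75

75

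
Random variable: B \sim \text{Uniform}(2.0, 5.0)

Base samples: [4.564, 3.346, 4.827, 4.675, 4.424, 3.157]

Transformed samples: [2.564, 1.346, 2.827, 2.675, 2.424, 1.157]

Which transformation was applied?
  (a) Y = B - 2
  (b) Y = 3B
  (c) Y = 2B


Checking option (a) Y = B - 2:
  B = 4.564 -> Y = 2.564 ✓
  B = 3.346 -> Y = 1.346 ✓
  B = 4.827 -> Y = 2.827 ✓
All samples match this transformation.

(a) B - 2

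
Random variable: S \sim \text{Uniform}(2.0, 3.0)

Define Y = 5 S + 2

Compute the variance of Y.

For Y = aS + b: Var(Y) = a² * Var(S)
Var(S) = (3 - 2)^2/12 = 0.083333333
Var(Y) = 5² * 0.083333333 = 25 * 0.083333333 = 2.0833333

2.0833333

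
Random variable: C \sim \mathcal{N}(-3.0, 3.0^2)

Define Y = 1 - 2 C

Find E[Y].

For Y = -2C + 1:
E[Y] = -2 * E[C] + 1
E[C] = -3.0 = -3
E[Y] = -2 * (-3) + 1 = 7

7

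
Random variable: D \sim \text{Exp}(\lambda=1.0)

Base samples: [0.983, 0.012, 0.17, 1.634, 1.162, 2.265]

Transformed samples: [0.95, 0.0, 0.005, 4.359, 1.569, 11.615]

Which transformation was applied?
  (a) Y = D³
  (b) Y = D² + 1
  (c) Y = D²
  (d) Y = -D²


Checking option (a) Y = D³:
  D = 0.983 -> Y = 0.95 ✓
  D = 0.012 -> Y = 0.0 ✓
  D = 0.17 -> Y = 0.005 ✓
All samples match this transformation.

(a) D³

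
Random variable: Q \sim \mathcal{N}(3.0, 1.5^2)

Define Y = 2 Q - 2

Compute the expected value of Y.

For Y = 2Q - 2:
E[Y] = 2 * E[Q] - 2
E[Q] = 3.0 = 3
E[Y] = 2 * 3 - 2 = 4

4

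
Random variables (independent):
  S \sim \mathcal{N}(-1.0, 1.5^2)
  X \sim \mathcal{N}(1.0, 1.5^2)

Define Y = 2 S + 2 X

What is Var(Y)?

For independent RVs: Var(aX + bY) = a²Var(X) + b²Var(Y)
Var(S) = 2.25
Var(X) = 2.25
Var(Y) = 2²*2.25 + 2²*2.25
= 4*2.25 + 4*2.25 = 18

18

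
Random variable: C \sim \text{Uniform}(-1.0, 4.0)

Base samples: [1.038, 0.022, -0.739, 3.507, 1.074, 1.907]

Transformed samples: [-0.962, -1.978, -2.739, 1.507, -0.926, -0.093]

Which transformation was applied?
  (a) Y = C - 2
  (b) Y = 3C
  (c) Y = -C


Checking option (a) Y = C - 2:
  C = 1.038 -> Y = -0.962 ✓
  C = 0.022 -> Y = -1.978 ✓
  C = -0.739 -> Y = -2.739 ✓
All samples match this transformation.

(a) C - 2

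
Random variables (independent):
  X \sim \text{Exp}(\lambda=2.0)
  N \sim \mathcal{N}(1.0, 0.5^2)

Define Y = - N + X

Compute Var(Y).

For independent RVs: Var(aX + bY) = a²Var(X) + b²Var(Y)
Var(X) = 0.25
Var(N) = 0.25
Var(Y) = 1²*0.25 + (-1)²*0.25
= 1*0.25 + 1*0.25 = 0.5

0.5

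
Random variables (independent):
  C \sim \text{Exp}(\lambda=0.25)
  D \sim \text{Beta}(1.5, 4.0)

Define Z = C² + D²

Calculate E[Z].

E[Z] = E[C²] + E[D²]
E[C²] = Var(C) + E[C]² = 16 + 16 = 32
E[D²] = Var(D) + E[D]² = 0.03051494 + 0.074380165 = 0.1048951
E[Z] = 32 + 0.1048951 = 32.104895

32.104895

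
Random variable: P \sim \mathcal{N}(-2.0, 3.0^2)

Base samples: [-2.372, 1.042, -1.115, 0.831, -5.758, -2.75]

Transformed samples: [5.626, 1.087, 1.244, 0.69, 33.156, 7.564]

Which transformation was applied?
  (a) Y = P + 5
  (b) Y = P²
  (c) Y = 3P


Checking option (b) Y = P²:
  P = -2.372 -> Y = 5.626 ✓
  P = 1.042 -> Y = 1.087 ✓
  P = -1.115 -> Y = 1.244 ✓
All samples match this transformation.

(b) P²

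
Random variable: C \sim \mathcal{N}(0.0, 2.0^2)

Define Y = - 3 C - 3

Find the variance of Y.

For Y = aC + b: Var(Y) = a² * Var(C)
Var(C) = 2.0^2 = 4
Var(Y) = (-3)² * 4 = 9 * 4 = 36

36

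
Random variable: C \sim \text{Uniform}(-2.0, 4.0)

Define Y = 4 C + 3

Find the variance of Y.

For Y = aC + b: Var(Y) = a² * Var(C)
Var(C) = (4 + 2)^2/12 = 3
Var(Y) = 4² * 3 = 16 * 3 = 48

48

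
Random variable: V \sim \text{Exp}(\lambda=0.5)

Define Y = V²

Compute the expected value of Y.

Using E[X²] = Var(X) + (E[X])²:
E[V] = 2
Var(V) = 1/0.5^2 = 4
E[V²] = 4 + 2² = 4 + 4 = 8

8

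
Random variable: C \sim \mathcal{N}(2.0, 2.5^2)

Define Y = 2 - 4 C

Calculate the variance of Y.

For Y = aC + b: Var(Y) = a² * Var(C)
Var(C) = 2.5^2 = 6.25
Var(Y) = (-4)² * 6.25 = 16 * 6.25 = 100

100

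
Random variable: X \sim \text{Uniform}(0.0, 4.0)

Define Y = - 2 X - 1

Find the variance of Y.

For Y = aX + b: Var(Y) = a² * Var(X)
Var(X) = (4 - 0)^2/12 = 1.3333333
Var(Y) = (-2)² * 1.3333333 = 4 * 1.3333333 = 5.3333333

5.3333333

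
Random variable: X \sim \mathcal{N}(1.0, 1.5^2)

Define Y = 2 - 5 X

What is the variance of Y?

For Y = aX + b: Var(Y) = a² * Var(X)
Var(X) = 1.5^2 = 2.25
Var(Y) = (-5)² * 2.25 = 25 * 2.25 = 56.25

56.25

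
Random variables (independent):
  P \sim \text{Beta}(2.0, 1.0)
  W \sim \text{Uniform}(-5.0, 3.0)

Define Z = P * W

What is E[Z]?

For independent RVs: E[XY] = E[X]*E[Y]
E[P] = 0.66666667
E[W] = -1
E[Z] = 0.66666667 * (-1) = -0.66666667

-0.66666667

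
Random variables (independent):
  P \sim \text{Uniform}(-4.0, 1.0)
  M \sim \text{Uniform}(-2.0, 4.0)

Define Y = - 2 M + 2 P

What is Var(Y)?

For independent RVs: Var(aX + bY) = a²Var(X) + b²Var(Y)
Var(P) = 2.0833333
Var(M) = 3
Var(Y) = 2²*2.0833333 + (-2)²*3
= 4*2.0833333 + 4*3 = 20.333333

20.333333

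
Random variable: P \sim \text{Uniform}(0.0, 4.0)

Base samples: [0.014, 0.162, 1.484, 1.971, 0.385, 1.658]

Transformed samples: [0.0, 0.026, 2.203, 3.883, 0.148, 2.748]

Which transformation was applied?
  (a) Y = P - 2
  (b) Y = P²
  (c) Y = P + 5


Checking option (b) Y = P²:
  P = 0.014 -> Y = 0.0 ✓
  P = 0.162 -> Y = 0.026 ✓
  P = 1.484 -> Y = 2.203 ✓
All samples match this transformation.

(b) P²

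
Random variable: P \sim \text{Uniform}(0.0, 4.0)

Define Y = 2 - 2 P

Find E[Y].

For Y = -2P + 2:
E[Y] = -2 * E[P] + 2
E[P] = (0 + 4)/2 = 2
E[Y] = -2 * 2 + 2 = -2

-2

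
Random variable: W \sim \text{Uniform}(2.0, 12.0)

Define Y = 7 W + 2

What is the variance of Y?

For Y = aW + b: Var(Y) = a² * Var(W)
Var(W) = (12 - 2)^2/12 = 8.3333333
Var(Y) = 7² * 8.3333333 = 49 * 8.3333333 = 408.33333

408.33333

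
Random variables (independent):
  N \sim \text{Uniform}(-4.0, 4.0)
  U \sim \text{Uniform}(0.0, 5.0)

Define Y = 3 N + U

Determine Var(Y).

For independent RVs: Var(aX + bY) = a²Var(X) + b²Var(Y)
Var(N) = 5.3333333
Var(U) = 2.0833333
Var(Y) = 3²*5.3333333 + 1²*2.0833333
= 9*5.3333333 + 1*2.0833333 = 50.083333

50.083333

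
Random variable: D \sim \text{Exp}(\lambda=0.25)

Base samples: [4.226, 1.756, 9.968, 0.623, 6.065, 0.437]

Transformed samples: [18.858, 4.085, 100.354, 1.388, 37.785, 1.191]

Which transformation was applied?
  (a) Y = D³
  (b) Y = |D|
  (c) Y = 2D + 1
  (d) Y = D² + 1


Checking option (d) Y = D² + 1:
  D = 4.226 -> Y = 18.858 ✓
  D = 1.756 -> Y = 4.085 ✓
  D = 9.968 -> Y = 100.354 ✓
All samples match this transformation.

(d) D² + 1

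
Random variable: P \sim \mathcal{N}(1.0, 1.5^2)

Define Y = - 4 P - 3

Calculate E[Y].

For Y = -4P - 3:
E[Y] = -4 * E[P] - 3
E[P] = 1.0 = 1
E[Y] = -4 * 1 - 3 = -7

-7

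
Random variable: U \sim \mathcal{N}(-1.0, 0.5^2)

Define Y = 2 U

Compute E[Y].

For Y = 2U:
E[Y] = 2 * E[U]
E[U] = -1.0 = -1
E[Y] = 2 * (-1) = -2

-2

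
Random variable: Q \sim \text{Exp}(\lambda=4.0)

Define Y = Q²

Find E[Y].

Using E[X²] = Var(X) + (E[X])²:
E[Q] = 0.25
Var(Q) = 1/4.0^2 = 0.0625
E[Q²] = 0.0625 + 0.25² = 0.0625 + 0.0625 = 0.125

0.125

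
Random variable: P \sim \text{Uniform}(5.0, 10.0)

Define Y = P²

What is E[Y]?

Using E[X²] = Var(X) + (E[X])²:
E[P] = 7.5
Var(P) = (10 - 5)^2/12 = 2.0833333
E[P²] = 2.0833333 + 7.5² = 2.0833333 + 56.25 = 58.333333

58.333333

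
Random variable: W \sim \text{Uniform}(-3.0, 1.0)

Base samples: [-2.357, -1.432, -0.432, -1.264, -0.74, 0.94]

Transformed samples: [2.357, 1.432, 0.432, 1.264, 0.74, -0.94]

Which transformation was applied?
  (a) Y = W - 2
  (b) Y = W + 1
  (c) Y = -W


Checking option (c) Y = -W:
  W = -2.357 -> Y = 2.357 ✓
  W = -1.432 -> Y = 1.432 ✓
  W = -0.432 -> Y = 0.432 ✓
All samples match this transformation.

(c) -W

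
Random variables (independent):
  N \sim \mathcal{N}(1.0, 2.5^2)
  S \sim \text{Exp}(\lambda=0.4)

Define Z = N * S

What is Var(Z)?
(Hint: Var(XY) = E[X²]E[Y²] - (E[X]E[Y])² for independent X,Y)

Var(XY) = E[X²]E[Y²] - (E[X]E[Y])²
E[N] = 1, Var(N) = 6.25
E[S] = 2.5, Var(S) = 6.25
E[N²] = 6.25 + 1² = 7.25
E[S²] = 6.25 + 2.5² = 12.5
Var(Z) = 7.25*12.5 - (1*2.5)²
= 90.625 - 6.25 = 84.375

84.375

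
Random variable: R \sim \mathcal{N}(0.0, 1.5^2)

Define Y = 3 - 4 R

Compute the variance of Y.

For Y = aR + b: Var(Y) = a² * Var(R)
Var(R) = 1.5^2 = 2.25
Var(Y) = (-4)² * 2.25 = 16 * 2.25 = 36

36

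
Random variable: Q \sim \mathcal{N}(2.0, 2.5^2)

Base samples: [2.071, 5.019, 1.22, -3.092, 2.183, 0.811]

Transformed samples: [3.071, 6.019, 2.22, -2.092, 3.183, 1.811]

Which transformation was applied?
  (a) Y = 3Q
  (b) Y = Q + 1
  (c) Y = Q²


Checking option (b) Y = Q + 1:
  Q = 2.071 -> Y = 3.071 ✓
  Q = 5.019 -> Y = 6.019 ✓
  Q = 1.22 -> Y = 2.22 ✓
All samples match this transformation.

(b) Q + 1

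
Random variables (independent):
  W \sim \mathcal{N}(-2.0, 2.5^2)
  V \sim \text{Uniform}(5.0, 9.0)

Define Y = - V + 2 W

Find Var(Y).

For independent RVs: Var(aX + bY) = a²Var(X) + b²Var(Y)
Var(W) = 6.25
Var(V) = 1.3333333
Var(Y) = 2²*6.25 + (-1)²*1.3333333
= 4*6.25 + 1*1.3333333 = 26.333333

26.333333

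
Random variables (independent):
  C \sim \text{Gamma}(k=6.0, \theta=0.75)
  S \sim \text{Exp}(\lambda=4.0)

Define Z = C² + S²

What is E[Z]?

E[Z] = E[C²] + E[S²]
E[C²] = Var(C) + E[C]² = 3.375 + 20.25 = 23.625
E[S²] = Var(S) + E[S]² = 0.0625 + 0.0625 = 0.125
E[Z] = 23.625 + 0.125 = 23.75

23.75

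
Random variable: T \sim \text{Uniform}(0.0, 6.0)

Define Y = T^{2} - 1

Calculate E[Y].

E[Y] = 1*E[T²] - 1
E[T] = 3
E[T²] = Var(T) + (E[T])² = 3 + 9 = 12
E[Y] = 1*12 - 1 = 11

11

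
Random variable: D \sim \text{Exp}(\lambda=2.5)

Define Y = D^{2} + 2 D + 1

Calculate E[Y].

E[Y] = 1*E[D²] + 2*E[D] + 1
E[D] = 0.4
E[D²] = Var(D) + (E[D])² = 0.16 + 0.16 = 0.32
E[Y] = 1*0.32 + 2*0.4 + 1 = 2.12

2.12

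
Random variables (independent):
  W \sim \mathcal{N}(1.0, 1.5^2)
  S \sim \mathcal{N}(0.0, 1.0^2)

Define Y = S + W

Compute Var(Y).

For independent RVs: Var(aX + bY) = a²Var(X) + b²Var(Y)
Var(W) = 2.25
Var(S) = 1
Var(Y) = 1²*2.25 + 1²*1
= 1*2.25 + 1*1 = 3.25

3.25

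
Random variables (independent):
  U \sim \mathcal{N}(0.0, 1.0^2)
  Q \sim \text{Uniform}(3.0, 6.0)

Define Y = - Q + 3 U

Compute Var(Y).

For independent RVs: Var(aX + bY) = a²Var(X) + b²Var(Y)
Var(U) = 1
Var(Q) = 0.75
Var(Y) = 3²*1 + (-1)²*0.75
= 9*1 + 1*0.75 = 9.75

9.75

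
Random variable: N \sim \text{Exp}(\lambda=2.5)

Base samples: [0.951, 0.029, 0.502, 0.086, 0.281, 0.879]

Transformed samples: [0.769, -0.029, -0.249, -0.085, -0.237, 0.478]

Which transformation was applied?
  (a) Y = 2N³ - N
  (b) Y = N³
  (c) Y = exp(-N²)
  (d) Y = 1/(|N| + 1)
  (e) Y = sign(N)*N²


Checking option (a) Y = 2N³ - N:
  N = 0.951 -> Y = 0.769 ✓
  N = 0.029 -> Y = -0.029 ✓
  N = 0.502 -> Y = -0.249 ✓
All samples match this transformation.

(a) 2N³ - N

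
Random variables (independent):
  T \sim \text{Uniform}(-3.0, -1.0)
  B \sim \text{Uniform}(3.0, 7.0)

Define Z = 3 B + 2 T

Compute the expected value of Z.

E[Z] = 2*E[T] + 3*E[B]
E[T] = -2
E[B] = 5
E[Z] = 2*(-2) + 3*5 = 11

11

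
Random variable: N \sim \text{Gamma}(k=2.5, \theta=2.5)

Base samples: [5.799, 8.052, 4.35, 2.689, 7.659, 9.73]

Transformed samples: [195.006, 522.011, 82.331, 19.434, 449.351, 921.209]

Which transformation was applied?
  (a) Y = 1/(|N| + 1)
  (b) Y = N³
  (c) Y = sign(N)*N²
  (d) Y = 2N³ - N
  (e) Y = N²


Checking option (b) Y = N³:
  N = 5.799 -> Y = 195.006 ✓
  N = 8.052 -> Y = 522.011 ✓
  N = 4.35 -> Y = 82.331 ✓
All samples match this transformation.

(b) N³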